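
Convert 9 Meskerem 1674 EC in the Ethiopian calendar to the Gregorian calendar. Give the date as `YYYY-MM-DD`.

Julian Day Number of the source date = 2335292.
Converting JDN 2335292 to the Gregorian calendar gives 16 September 1681 CE.

1681-09-16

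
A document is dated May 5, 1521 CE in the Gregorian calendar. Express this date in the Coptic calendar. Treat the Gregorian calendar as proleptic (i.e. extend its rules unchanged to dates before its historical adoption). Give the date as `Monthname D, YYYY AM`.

Julian Day Number of the source date = 2276718.
Converting JDN 2276718 to the Coptic calendar gives 30 Parmouti 1237 AM.

Parmouti 30, 1237 AM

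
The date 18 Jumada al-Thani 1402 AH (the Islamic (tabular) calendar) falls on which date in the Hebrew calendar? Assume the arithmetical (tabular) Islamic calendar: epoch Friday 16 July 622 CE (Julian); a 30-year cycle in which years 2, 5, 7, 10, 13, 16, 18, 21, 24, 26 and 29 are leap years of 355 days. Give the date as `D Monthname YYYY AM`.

Both dates share Julian Day Number 2445073; in the Hebrew calendar that is 20 Nisan 5742 AM.

20 Nisan 5742 AM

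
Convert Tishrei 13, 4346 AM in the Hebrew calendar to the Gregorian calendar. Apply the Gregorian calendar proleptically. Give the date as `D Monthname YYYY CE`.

Both dates share Julian Day Number 1934985; in the Gregorian calendar that is 15 September 585 CE.

15 September 585 CE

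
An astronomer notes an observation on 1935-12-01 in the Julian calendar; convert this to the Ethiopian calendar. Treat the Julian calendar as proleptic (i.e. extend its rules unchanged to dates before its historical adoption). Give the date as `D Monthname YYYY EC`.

Both dates share Julian Day Number 2428151; in the Ethiopian calendar that is 4 Tahsas 1928 EC.

4 Tahsas 1928 EC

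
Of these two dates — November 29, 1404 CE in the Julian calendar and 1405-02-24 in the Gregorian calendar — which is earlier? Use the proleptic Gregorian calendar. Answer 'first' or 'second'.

Converting both to JDN: 2234202 vs 2234280; the smaller is the first.

first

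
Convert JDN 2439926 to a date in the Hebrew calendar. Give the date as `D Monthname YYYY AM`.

10 Adar 5728 AM

The Gregorian equivalent of JDN 2439926 is 10 March 1968.
In the Hebrew calendar that day is 10 Adar 5728 AM.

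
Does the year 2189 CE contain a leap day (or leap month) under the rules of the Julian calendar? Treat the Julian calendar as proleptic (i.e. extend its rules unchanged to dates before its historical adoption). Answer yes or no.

no

2189 mod 4 = 1, so it is a common year in the Julian calendar.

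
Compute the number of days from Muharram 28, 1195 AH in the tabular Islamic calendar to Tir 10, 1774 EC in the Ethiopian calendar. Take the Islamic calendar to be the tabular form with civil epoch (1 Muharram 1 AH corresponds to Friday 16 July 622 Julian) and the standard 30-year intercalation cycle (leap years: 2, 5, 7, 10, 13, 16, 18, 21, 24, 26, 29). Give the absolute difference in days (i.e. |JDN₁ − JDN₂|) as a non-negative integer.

JDN of the first date = 2371581.
JDN of the second date = 2371938.
|2371938 − 2371581| = 357.

357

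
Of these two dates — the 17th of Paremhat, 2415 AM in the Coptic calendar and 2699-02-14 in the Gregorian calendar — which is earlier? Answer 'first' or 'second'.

The two dates have Julian Day Numbers 2706939 and 2706894 respectively.
Since 2706894 < 2706939, the second date comes first.

second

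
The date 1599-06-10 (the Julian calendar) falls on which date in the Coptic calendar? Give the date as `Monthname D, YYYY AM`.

Paoni 16, 1315 AM

Both dates share Julian Day Number 2305253; in the Coptic calendar that is 16 Paoni 1315 AM.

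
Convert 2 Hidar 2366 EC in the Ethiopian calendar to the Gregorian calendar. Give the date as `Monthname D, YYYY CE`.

Both dates share Julian Day Number 2588098; in the Gregorian calendar that is 14 November 2373 CE.

November 14, 2373 CE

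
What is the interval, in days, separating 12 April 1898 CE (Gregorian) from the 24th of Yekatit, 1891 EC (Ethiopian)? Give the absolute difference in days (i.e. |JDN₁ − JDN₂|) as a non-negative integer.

324

JDN of the first date = 2414392.
JDN of the second date = 2414716.
|2414716 − 2414392| = 324.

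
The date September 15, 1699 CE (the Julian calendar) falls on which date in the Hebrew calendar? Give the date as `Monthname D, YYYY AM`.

Tishrei 2, 5460 AM

The source date corresponds to 25 September 1699 in the Gregorian calendar (JDN 2341875).
That day falls on 2 Tishrei 5460 AM in the Hebrew calendar.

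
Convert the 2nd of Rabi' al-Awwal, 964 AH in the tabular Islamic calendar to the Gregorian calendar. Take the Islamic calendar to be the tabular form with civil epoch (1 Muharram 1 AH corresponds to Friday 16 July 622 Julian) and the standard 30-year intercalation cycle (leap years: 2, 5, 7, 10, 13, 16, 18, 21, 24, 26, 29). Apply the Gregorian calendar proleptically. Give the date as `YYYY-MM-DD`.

1557-01-13

Both dates share Julian Day Number 2289755; in the Gregorian calendar that is 13 January 1557 CE.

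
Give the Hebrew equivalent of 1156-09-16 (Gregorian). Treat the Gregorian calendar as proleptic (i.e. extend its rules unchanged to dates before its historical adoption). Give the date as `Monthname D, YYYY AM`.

Elul 22, 4916 AM

Both dates share Julian Day Number 2143539; in the Hebrew calendar that is 22 Elul 4916 AM.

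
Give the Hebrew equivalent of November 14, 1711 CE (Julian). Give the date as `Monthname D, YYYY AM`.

Kislev 14, 5472 AM

Julian Day Number of the source date = 2346318.
Converting JDN 2346318 to the Hebrew calendar gives 14 Kislev 5472 AM.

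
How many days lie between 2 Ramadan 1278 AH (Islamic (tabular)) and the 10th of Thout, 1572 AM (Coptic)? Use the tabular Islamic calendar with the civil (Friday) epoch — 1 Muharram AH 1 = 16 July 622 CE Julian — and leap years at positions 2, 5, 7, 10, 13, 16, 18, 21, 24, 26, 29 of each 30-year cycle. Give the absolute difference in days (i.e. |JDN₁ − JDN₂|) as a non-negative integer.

JDN of the first date = 2401203.
JDN of the second date = 2398847.
|2398847 − 2401203| = 2356.

2356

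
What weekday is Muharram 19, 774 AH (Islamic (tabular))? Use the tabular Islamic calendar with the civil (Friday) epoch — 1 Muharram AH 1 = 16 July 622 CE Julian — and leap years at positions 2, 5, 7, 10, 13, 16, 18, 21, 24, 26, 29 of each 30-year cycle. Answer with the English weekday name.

Wednesday

Equivalently 29 July 1372 Gregorian, JDN 2222383.
Since JDN mod 7 = 2 (0 = Monday), the day is Wednesday.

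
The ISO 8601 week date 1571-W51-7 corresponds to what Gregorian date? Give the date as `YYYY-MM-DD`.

ISO week 1 of 1571 is the week containing the first Thursday of 1571.
Week 51, day 7 (Sunday) lands on 1571-12-26.

1571-12-26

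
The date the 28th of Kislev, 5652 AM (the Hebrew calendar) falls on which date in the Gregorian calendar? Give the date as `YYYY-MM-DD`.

Both dates share Julian Day Number 2412096; in the Gregorian calendar that is 29 December 1891 CE.

1891-12-29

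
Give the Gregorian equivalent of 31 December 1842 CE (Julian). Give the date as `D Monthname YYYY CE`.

At this point the Julian calendar is 12 days behind the Gregorian.
31 December 1842 Julian + 12 days → 12 January 1843 Gregorian.

12 January 1843 CE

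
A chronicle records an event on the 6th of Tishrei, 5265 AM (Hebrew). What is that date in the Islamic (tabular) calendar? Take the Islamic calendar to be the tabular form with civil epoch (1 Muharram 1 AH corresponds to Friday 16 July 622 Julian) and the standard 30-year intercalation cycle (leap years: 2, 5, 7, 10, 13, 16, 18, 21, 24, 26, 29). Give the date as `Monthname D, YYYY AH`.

Rabi' al-Thani 4, 910 AH

Julian Day Number of the source date = 2270651.
Converting JDN 2270651 to the tabular Islamic calendar gives 4 Rabi' al-Thani 910 AH.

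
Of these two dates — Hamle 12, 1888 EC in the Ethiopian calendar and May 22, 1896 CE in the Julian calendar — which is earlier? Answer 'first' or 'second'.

second

Converting both to JDN: 2413759 vs 2413714; the smaller is the second.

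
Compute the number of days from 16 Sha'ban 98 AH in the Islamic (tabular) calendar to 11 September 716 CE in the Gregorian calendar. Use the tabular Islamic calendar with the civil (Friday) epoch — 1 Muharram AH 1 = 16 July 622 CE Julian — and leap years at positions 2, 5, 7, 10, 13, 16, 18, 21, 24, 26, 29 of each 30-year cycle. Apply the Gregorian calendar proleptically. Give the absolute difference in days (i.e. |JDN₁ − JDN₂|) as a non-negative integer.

209

First date → JDN 1983036; second date → JDN 1982827.
The interval is |1983036 − 1982827| = 209 days.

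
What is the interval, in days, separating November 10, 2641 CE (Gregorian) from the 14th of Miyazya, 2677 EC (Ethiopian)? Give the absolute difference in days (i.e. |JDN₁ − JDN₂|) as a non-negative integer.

JDN of the first date = 2685979.
JDN of the second date = 2701853.
|2701853 − 2685979| = 15874.

15874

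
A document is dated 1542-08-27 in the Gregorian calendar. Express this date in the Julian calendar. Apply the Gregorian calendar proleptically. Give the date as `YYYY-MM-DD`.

The Julian–Gregorian offset here is 10 days (Julian trailing).
27 August 1542 Gregorian − 10 days → 17 August 1542 Julian.

1542-08-17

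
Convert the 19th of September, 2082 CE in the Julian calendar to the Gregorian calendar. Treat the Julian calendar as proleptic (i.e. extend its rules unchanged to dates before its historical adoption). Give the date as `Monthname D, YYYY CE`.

For dates in this range the Gregorian date is 13 days ahead of the Julian.
19 September 2082 Julian + 13 days → 2 October 2082 Gregorian.

October 2, 2082 CE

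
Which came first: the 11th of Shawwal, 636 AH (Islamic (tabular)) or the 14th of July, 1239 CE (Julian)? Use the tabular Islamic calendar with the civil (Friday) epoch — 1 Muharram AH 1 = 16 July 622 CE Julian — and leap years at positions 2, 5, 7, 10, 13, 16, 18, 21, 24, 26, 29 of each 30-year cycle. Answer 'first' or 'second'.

first

The two dates have Julian Day Numbers 2173739 and 2173797 respectively.
Since 2173739 < 2173797, the first date comes first.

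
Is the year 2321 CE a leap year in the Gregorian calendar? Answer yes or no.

2321 is not divisible by 4, so it is a common year.

no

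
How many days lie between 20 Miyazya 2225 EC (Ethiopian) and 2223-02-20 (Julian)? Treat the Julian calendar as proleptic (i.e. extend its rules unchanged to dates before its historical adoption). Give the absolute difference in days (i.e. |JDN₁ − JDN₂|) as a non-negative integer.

3707

JDN of the first date = 2536766.
JDN of the second date = 2533059.
|2533059 − 2536766| = 3707.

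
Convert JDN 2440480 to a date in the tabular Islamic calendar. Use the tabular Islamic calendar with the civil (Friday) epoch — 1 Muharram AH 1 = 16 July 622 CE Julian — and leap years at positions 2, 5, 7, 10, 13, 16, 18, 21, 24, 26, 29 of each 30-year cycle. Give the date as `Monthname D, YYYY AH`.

Rajab 3, 1389 AH

JDN 2440480 is 15 September 1969 in the Gregorian calendar.
In the tabular Islamic calendar that day is Rajab 3, 1389 AH.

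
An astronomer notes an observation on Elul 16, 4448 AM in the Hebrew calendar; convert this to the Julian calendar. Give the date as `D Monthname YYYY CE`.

Both dates share Julian Day Number 1972580; in the Julian calendar that is 18 August 688 CE.

18 August 688 CE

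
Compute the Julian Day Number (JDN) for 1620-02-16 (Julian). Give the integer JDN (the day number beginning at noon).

2312809

Equivalently 26 February 1620 (Gregorian).
JDN 2299161 is 15 October 1582 CE (Gregorian); the target day is +13648 days from there, so JDN = 2312809.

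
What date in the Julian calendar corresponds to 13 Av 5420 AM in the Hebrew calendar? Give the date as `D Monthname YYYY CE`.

11 July 1660 CE

The source date corresponds to 21 July 1660 in the Gregorian calendar (JDN 2327565).
That day falls on 11 July 1660 CE in the Julian calendar.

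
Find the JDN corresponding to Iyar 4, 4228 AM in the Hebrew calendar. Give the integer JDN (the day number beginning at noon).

In the proleptic Gregorian calendar the same day is 13 April 468.
JDN 2451545 is 1 January 2000 CE (Gregorian); the target day is −559448 days from there, so JDN = 1892097.

1892097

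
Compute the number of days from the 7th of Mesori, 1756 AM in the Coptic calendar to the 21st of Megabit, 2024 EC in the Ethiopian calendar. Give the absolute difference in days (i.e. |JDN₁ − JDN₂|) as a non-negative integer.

3058

First date → JDN 2466380; second date → JDN 2463322.
The interval is |2466380 − 2463322| = 3058 days.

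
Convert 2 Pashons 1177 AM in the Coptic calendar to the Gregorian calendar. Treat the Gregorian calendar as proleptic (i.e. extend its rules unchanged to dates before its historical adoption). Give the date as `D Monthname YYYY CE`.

6 May 1461 CE

Julian Day Number of the source date = 2254805.
Converting JDN 2254805 to the Gregorian calendar gives 6 May 1461 CE.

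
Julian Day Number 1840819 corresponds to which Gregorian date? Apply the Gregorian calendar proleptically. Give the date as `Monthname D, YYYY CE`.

November 22, 327 CE

Counting from JDN 2299161 = 15 Oct 1582 gives an offset of -458342 days.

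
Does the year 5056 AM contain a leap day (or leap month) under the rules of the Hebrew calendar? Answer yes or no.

no

Hebrew year 5056 is year 2 of its 19-year Metonic cycle; leap years are at positions 3, 6, 8, 11, 14, 17, 19, so it is a common year (12 months).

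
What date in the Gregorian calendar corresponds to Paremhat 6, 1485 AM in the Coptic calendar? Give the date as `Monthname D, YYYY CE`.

March 13, 1769 CE

Julian Day Number of the source date = 2367246.
Converting JDN 2367246 to the Gregorian calendar gives 13 March 1769 CE.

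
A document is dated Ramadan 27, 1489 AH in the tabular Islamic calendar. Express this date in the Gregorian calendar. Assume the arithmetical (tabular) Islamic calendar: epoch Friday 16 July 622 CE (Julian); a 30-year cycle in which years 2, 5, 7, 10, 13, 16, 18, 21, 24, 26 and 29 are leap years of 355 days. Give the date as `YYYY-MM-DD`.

Both dates share Julian Day Number 2476000; in the Gregorian calendar that is 15 December 2066 CE.

2066-12-15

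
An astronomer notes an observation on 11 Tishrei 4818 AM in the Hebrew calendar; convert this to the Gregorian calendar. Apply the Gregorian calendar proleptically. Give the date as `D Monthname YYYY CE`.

Both dates share Julian Day Number 2107382; in the Gregorian calendar that is 18 September 1057 CE.

18 September 1057 CE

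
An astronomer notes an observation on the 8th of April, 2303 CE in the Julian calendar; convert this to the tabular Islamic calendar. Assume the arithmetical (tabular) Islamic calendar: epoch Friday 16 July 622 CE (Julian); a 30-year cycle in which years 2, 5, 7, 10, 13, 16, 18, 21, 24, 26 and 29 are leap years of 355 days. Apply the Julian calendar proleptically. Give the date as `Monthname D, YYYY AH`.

Julian Day Number of the source date = 2562326.
Converting JDN 2562326 to the tabular Islamic calendar gives 6 Jumada al-Awwal 1733 AH.

Jumada al-Awwal 6, 1733 AH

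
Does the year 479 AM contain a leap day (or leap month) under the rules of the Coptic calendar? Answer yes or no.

479 mod 4 = 3; in the Coptic calendar a year is leap when year mod 4 = 3, so it is a leap year.

yes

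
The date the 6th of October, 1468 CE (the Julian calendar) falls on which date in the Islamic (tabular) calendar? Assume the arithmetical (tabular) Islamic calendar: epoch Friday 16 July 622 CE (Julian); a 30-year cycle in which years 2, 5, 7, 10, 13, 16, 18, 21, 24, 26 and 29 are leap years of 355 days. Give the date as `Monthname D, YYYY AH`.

Rabi' al-Awwal 18, 873 AH

The source date corresponds to 15 October 1468 in the proleptic Gregorian calendar (JDN 2257524).
That day falls on 18 Rabi' al-Awwal 873 AH in the tabular Islamic calendar.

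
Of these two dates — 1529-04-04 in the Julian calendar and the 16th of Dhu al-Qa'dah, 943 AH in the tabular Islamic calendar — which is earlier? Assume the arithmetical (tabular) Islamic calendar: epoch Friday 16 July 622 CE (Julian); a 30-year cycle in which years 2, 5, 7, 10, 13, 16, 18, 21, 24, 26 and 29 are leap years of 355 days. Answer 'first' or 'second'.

Converting both to JDN: 2279619 vs 2282563; the smaller is the first.

first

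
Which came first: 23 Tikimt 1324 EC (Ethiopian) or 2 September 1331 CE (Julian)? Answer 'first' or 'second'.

second

First date → JDN 2207499; second date → JDN 2207450.
JDN 2207450 < JDN 2207499, so the second date is earlier.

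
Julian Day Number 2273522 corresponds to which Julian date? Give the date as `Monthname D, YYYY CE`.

July 25, 1512 CE

The proleptic Gregorian equivalent of JDN 2273522 is 4 August 1512.
In the Julian calendar that day is July 25, 1512 CE.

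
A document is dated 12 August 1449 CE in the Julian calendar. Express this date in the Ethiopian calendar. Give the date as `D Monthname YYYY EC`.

19 Nehase 1441 EC

Julian Day Number of the source date = 2250529.
Converting JDN 2250529 to the Ethiopian calendar gives 19 Nehase 1441 EC.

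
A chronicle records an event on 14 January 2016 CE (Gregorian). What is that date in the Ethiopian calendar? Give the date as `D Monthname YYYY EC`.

5 Tir 2008 EC

Julian Day Number of the source date = 2457402.
Converting JDN 2457402 to the Ethiopian calendar gives 5 Tir 2008 EC.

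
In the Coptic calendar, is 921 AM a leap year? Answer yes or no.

no

921 mod 4 = 1; in the Coptic calendar a year is leap when year mod 4 = 3, so it is a common year.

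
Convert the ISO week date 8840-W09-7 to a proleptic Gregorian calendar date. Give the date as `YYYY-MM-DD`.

8840-03-04

ISO week 1 of 8840 is the week containing the first Thursday of 8840.
Week 9, day 7 (Sunday) lands on 8840-03-04.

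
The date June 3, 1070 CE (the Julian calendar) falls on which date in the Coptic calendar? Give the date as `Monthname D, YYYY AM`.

The source date corresponds to 9 June 1070 in the proleptic Gregorian calendar (JDN 2112029).
That day falls on 9 Paoni 786 AM in the Coptic calendar.

Paoni 9, 786 AM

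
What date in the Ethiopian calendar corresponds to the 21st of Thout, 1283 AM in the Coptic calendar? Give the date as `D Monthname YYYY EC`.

The source date corresponds to 28 September 1566 in the proleptic Gregorian calendar (JDN 2293300).
That day falls on 21 Meskerem 1559 EC in the Ethiopian calendar.

21 Meskerem 1559 EC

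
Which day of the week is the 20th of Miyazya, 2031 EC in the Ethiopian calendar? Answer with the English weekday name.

Thursday

In the Gregorian calendar this is 28 April 2039 (JDN 2465907).
2465907 ≡ 3 (mod 7); counting from Monday = 0 gives Thursday.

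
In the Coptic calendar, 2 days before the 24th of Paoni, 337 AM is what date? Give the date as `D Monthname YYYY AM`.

Counting 2 days back from JDN 1948047 reaches JDN 1948045, which is 22 Paoni 337 AM.

22 Paoni 337 AM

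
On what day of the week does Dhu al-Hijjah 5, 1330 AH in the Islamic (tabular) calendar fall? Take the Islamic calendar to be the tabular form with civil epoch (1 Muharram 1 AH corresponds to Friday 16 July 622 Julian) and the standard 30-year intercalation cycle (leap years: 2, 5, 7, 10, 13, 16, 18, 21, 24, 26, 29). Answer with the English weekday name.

Friday

Equivalently 15 November 1912 Gregorian, JDN 2419722.
Since JDN mod 7 = 4 (0 = Monday), the day is Friday.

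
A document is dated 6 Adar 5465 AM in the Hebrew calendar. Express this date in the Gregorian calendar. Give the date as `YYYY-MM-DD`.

1705-03-02

Julian Day Number of the source date = 2343859.
Converting JDN 2343859 to the Gregorian calendar gives 2 March 1705 CE.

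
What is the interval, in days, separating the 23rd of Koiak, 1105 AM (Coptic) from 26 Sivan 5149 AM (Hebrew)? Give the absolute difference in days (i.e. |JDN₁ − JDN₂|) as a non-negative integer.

First date → JDN 2228378; second date → JDN 2228561.
The interval is |2228378 − 2228561| = 183 days.

183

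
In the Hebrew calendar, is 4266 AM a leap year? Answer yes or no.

Hebrew year 4266 is year 10 of its 19-year Metonic cycle; leap years are at positions 3, 6, 8, 11, 14, 17, 19, so it is a common year (12 months).

no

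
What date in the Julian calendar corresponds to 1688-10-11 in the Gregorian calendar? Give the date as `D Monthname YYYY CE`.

The Julian–Gregorian offset here is 10 days (Julian trailing).
11 October 1688 Gregorian − 10 days → 1 October 1688 Julian.

1 October 1688 CE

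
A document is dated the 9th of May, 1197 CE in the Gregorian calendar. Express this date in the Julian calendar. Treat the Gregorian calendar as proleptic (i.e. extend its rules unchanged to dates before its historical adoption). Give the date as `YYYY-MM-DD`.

1197-05-02

The Julian–Gregorian offset here is 7 days (Julian trailing).
9 May 1197 Gregorian − 7 days → 2 May 1197 Julian.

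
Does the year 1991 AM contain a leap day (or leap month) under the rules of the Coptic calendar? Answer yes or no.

yes

1991 mod 4 = 3; in the Coptic calendar a year is leap when year mod 4 = 3, so it is a leap year.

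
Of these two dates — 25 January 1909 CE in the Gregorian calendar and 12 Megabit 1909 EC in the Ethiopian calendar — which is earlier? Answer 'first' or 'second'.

first

The two dates have Julian Day Numbers 2418332 and 2421309 respectively.
Since 2418332 < 2421309, the first date comes first.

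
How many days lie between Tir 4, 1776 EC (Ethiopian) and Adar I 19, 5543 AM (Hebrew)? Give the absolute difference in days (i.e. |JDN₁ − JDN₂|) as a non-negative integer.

JDN of the first date = 2372663.
JDN of the second date = 2372339.
|2372339 − 2372663| = 324.

324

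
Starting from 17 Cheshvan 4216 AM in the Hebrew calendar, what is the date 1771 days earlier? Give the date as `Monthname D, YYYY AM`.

Kislev 17, 4211 AM

JDN of 17 Cheshvan 4216 AM = 1887533.
1887533 − 1771 = 1885762.
JDN 1885762 in the Hebrew calendar is Kislev 17, 4211 AM.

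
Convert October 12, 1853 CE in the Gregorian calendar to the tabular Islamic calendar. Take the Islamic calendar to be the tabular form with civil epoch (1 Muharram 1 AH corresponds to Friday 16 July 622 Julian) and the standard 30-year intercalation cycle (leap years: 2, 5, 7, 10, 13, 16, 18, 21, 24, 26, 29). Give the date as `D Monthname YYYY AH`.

Julian Day Number of the source date = 2398139.
Converting JDN 2398139 to the tabular Islamic calendar gives 9 Muharram 1270 AH.

9 Muharram 1270 AH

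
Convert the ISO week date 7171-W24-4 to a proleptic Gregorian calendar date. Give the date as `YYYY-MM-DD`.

ISO week 1 of 7171 is the week containing the first Thursday of 7171.
Week 24, day 4 (Thursday) lands on 7171-06-17.

7171-06-17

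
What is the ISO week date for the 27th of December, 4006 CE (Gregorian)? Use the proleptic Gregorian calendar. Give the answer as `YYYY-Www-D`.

The weekday is Wednesday (ISO weekday 3).
That Wednesday belongs to ISO week 52 of ISO year 4006.

4006-W52-3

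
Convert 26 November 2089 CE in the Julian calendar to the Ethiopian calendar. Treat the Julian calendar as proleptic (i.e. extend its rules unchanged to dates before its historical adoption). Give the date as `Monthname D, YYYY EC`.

Hidar 30, 2082 EC

The source date corresponds to 9 December 2089 in the Gregorian calendar (JDN 2484395).
That day falls on 30 Hidar 2082 EC in the Ethiopian calendar.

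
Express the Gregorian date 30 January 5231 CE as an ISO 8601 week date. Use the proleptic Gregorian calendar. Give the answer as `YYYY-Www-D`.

The weekday is Thursday (ISO weekday 4).
That Thursday belongs to ISO week 5 of ISO year 5231.

5231-W05-4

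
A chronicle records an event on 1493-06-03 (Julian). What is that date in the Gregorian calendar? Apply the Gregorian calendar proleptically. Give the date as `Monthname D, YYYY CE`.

The Julian–Gregorian offset here is 9 days (Julian trailing).
3 June 1493 Julian + 9 days → 12 June 1493 Gregorian.

June 12, 1493 CE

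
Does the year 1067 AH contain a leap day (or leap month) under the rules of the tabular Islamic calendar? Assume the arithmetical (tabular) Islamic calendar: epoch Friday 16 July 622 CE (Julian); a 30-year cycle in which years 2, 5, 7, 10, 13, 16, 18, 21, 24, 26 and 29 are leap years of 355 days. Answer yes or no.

no

Year 1067 AH is year 17 of its 30-year cycle; leap positions are 2, 5, 7, 10, 13, 16, 18, 21, 24, 26, 29, so it is a common year (354 days).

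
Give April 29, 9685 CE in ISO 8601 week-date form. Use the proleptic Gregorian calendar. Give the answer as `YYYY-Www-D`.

The weekday is Sunday (ISO weekday 7).
That Sunday belongs to ISO week 17 of ISO year 9685.

9685-W17-7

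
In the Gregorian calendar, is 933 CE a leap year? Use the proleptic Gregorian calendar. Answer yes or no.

no

933 is not divisible by 4, so it is a common year.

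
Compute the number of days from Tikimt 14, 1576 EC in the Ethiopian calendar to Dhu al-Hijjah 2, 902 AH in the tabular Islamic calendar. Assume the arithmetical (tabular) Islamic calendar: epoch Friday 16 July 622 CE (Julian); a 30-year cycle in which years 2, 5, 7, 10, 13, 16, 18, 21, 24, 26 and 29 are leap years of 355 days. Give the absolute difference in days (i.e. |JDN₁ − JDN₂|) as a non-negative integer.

JDN of the first date = 2299533.
JDN of the second date = 2268050.
|2268050 − 2299533| = 31483.

31483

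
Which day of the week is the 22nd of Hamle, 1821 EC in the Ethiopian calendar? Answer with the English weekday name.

This is JDN 2389297 (28 July 1829 Gregorian).
2389297 ≡ 1 (mod 7); counting from Monday = 0 gives Tuesday.

Tuesday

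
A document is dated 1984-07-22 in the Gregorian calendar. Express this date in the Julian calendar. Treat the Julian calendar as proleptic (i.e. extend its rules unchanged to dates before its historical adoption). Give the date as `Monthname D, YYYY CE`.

For dates in this range the Gregorian date is 13 days ahead of the Julian.
22 July 1984 Gregorian − 13 days → 9 July 1984 Julian.

July 9, 1984 CE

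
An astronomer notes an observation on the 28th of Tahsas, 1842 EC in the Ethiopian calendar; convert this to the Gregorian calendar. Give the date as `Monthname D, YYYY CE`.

January 5, 1850 CE

Both dates share Julian Day Number 2396763; in the Gregorian calendar that is 5 January 1850 CE.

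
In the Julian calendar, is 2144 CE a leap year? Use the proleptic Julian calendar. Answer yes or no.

yes

2144 mod 4 = 0, so it is a leap year in the Julian calendar.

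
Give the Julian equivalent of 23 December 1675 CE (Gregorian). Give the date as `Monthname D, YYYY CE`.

December 13, 1675 CE

At this point the Julian calendar is 10 days behind the Gregorian.
23 December 1675 Gregorian − 10 days → 13 December 1675 Julian.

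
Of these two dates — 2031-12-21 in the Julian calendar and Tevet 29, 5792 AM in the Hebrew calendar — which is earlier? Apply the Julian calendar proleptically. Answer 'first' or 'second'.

first

The two dates have Julian Day Numbers 2463235 and 2463245 respectively.
Since 2463235 < 2463245, the first date comes first.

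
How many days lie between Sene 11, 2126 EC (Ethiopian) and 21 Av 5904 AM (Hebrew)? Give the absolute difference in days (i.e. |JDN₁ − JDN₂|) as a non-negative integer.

3715

JDN of the first date = 2500657.
JDN of the second date = 2504372.
|2504372 − 2500657| = 3715.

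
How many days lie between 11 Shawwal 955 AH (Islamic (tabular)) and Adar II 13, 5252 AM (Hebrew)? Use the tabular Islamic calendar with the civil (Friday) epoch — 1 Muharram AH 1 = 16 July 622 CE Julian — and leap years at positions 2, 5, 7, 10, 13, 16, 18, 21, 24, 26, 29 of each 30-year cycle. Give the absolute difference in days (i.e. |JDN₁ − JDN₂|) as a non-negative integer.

JDN of the first date = 2286782.
JDN of the second date = 2266082.
|2266082 − 2286782| = 20700.

20700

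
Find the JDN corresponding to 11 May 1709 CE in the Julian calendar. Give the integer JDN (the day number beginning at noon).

2345401

Equivalently 22 May 1709 (Gregorian).
JDN 2400001 is 17 November 1858 CE (Gregorian), MJD 0; the target day is −54600 days from there, so JDN = 2345401.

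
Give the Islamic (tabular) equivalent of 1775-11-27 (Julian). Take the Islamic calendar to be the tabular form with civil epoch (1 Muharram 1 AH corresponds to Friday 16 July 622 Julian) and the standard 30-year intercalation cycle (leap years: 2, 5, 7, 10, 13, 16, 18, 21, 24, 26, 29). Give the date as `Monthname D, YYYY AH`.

Shawwal 14, 1189 AH

Both dates share Julian Day Number 2369707; in the tabular Islamic calendar that is 14 Shawwal 1189 AH.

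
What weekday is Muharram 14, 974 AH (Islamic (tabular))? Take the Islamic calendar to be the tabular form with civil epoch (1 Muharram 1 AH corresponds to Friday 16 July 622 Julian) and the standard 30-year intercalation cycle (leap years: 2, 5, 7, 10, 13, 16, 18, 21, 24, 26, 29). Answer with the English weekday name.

Equivalently 11 August 1566 Gregorian, JDN 2293252.
Since JDN mod 7 = 3 (0 = Monday), the day is Thursday.

Thursday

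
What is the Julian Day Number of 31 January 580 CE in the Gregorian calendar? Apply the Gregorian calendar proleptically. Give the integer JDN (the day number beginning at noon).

JDN 2299161 is 15 October 1582 CE (Gregorian); the target day is −366230 days from there, so JDN = 1932931.

1932931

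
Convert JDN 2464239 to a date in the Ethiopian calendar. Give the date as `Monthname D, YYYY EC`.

JDN 2464239 is 3 October 2034 in the Gregorian calendar.
In the Ethiopian calendar that day is Meskerem 23, 2027 EC.

Meskerem 23, 2027 EC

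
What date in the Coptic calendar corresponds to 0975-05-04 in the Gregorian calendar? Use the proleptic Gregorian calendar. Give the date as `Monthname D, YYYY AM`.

Both dates share Julian Day Number 2077295; in the Coptic calendar that is 4 Pashons 691 AM.

Pashons 4, 691 AM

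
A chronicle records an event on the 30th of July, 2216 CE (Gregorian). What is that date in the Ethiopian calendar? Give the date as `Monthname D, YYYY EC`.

Julian Day Number of the source date = 2530648.
Converting JDN 2530648 to the Ethiopian calendar gives 21 Hamle 2208 EC.

Hamle 21, 2208 EC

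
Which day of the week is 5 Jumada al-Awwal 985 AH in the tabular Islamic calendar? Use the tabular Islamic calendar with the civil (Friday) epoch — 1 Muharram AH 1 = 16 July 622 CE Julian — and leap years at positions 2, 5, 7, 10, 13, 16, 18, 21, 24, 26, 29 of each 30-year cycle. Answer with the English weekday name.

In the proleptic Gregorian calendar this is 31 July 1577 (JDN 2297259).
2297259 ≡ 6 (mod 7); counting from Monday = 0 gives Sunday.

Sunday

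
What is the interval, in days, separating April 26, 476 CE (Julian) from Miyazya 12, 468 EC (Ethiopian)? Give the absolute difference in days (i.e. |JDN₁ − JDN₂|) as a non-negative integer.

19

JDN of the first date = 1895033.
JDN of the second date = 1895014.
|1895014 − 1895033| = 19.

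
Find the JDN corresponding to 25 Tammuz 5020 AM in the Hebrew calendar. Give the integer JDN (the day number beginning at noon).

Equivalently 12 July 1260 (proleptic Gregorian).
JDN 2299161 is 15 October 1582 CE (Gregorian); the target day is −117702 days from there, so JDN = 2181459.

2181459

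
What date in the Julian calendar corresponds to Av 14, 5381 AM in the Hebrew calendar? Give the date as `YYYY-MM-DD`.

1621-07-22

The source date corresponds to 1 August 1621 in the Gregorian calendar (JDN 2313331).
That day falls on 22 July 1621 CE in the Julian calendar.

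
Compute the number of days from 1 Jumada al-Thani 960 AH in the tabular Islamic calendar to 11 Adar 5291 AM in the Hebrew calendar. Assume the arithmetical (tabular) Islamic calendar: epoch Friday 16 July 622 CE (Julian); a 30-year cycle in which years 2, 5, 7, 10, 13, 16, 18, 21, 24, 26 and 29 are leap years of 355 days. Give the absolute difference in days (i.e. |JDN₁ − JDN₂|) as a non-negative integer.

JDN of the first date = 2288426.
JDN of the second date = 2280314.
|2280314 − 2288426| = 8112.

8112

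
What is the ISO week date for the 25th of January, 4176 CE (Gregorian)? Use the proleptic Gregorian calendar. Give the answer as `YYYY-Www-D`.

4176-W04-4

The weekday is Thursday (ISO weekday 4).
That Thursday belongs to ISO week 4 of ISO year 4176.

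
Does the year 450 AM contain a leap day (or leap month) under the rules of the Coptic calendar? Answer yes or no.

450 mod 4 = 2; in the Coptic calendar a year is leap when year mod 4 = 3, so it is a common year.

no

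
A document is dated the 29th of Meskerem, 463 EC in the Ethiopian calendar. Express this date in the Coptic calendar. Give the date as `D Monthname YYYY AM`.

Both dates share Julian Day Number 1892994; in the Coptic calendar that is 29 Thout 187 AM.

29 Thout 187 AM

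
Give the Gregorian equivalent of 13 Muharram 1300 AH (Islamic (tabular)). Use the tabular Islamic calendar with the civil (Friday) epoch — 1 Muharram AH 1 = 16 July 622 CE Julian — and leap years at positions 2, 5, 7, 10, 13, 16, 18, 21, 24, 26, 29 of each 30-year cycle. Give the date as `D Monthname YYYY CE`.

Both dates share Julian Day Number 2408774; in the Gregorian calendar that is 24 November 1882 CE.

24 November 1882 CE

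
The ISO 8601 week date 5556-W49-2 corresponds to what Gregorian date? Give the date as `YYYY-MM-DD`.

ISO week 1 of 5556 is the week containing the first Thursday of 5556.
Week 49, day 2 (Tuesday) lands on 5556-12-04.

5556-12-04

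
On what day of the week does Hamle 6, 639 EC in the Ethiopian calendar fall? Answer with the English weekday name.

This is JDN 1957555 (3 July 647 Gregorian).
JDN 1957555 mod 7 = 5, and JDN 0 was a Monday, so this is a Saturday.

Saturday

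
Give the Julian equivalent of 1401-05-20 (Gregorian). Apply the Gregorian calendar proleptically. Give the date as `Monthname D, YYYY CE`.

May 11, 1401 CE

At this point the Julian calendar is 9 days behind the Gregorian.
20 May 1401 Gregorian − 9 days → 11 May 1401 Julian.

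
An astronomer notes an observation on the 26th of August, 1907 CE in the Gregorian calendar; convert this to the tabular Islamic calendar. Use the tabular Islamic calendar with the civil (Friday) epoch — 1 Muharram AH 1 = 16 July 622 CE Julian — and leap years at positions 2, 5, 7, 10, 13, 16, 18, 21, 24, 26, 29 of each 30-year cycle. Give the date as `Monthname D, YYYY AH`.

Both dates share Julian Day Number 2417814; in the tabular Islamic calendar that is 17 Rajab 1325 AH.

Rajab 17, 1325 AH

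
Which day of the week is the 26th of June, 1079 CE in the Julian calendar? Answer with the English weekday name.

Wednesday

This is JDN 2115339 (2 July 1079 Gregorian).
2115339 ≡ 2 (mod 7); counting from Monday = 0 gives Wednesday.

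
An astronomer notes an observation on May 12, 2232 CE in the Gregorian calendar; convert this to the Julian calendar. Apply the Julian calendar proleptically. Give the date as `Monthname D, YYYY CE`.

April 27, 2232 CE

The Julian–Gregorian offset here is 15 days (Julian trailing).
12 May 2232 Gregorian − 15 days → 27 April 2232 Julian.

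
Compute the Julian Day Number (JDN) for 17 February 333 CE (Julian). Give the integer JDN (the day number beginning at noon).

1842734

In the proleptic Gregorian calendar the same day is 18 February 333.
JDN 2451545 is 1 January 2000 CE (Gregorian); the target day is −608811 days from there, so JDN = 1842734.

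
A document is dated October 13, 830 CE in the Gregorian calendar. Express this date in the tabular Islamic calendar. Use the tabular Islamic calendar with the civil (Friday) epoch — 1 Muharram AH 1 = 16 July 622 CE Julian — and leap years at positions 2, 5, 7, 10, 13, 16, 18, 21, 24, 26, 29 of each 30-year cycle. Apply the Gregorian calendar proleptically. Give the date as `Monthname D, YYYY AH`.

Sha'ban 17, 215 AH

Julian Day Number of the source date = 2024497.
Converting JDN 2024497 to the tabular Islamic calendar gives 17 Sha'ban 215 AH.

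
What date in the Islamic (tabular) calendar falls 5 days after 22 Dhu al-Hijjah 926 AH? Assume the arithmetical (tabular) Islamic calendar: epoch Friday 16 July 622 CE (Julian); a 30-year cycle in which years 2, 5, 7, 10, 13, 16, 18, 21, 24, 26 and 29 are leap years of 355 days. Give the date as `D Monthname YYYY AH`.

Counting 5 days forward from JDN 2276575 reaches JDN 2276580, which is 27 Dhu al-Hijjah 926 AH.

27 Dhu al-Hijjah 926 AH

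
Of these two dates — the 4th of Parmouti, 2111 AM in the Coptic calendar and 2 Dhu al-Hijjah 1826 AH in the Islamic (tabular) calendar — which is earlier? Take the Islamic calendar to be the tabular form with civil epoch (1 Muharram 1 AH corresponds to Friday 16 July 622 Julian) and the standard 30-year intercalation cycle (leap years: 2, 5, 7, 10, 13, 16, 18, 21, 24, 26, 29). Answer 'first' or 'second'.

First date → JDN 2595920; second date → JDN 2595485.
JDN 2595485 < JDN 2595920, so the second date is earlier.

second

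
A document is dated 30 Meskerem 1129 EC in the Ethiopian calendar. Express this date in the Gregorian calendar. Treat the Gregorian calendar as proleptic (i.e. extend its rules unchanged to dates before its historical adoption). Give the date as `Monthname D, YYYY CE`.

Both dates share Julian Day Number 2136252; in the Gregorian calendar that is 4 October 1136 CE.

October 4, 1136 CE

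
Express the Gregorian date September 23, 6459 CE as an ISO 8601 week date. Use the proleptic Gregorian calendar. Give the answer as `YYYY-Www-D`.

6459-W39-2

The weekday is Tuesday (ISO weekday 2).
That Tuesday belongs to ISO week 39 of ISO year 6459.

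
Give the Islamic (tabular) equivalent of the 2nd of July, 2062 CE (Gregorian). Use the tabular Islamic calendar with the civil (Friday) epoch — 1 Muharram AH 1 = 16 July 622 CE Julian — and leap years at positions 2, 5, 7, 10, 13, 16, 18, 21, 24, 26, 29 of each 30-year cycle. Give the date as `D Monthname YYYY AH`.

24 Safar 1485 AH

Julian Day Number of the source date = 2474373.
Converting JDN 2474373 to the tabular Islamic calendar gives 24 Safar 1485 AH.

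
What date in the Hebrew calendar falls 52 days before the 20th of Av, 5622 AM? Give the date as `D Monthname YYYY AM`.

27 Sivan 5622 AM

JDN of the 20th of Av, 5622 AM = 2401369.
2401369 − 52 = 2401317.
JDN 2401317 in the Hebrew calendar is 27 Sivan 5622 AM.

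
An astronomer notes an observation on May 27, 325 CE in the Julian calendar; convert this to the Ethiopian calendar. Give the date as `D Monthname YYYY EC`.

2 Sene 317 EC

Julian Day Number of the source date = 1839911.
Converting JDN 1839911 to the Ethiopian calendar gives 2 Sene 317 EC.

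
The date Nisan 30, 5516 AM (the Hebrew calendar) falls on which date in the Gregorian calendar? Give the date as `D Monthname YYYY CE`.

30 April 1756 CE

Both dates share Julian Day Number 2362546; in the Gregorian calendar that is 30 April 1756 CE.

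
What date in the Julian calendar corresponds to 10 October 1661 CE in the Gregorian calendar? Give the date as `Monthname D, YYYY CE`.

September 30, 1661 CE

For dates in this range the Gregorian date is 10 days ahead of the Julian.
10 October 1661 Gregorian − 10 days → 30 September 1661 Julian.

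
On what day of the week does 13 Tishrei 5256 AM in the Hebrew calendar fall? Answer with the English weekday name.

This is JDN 2267380 (10 October 1495 Gregorian).
Since JDN mod 7 = 3 (0 = Monday), the day is Thursday.

Thursday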